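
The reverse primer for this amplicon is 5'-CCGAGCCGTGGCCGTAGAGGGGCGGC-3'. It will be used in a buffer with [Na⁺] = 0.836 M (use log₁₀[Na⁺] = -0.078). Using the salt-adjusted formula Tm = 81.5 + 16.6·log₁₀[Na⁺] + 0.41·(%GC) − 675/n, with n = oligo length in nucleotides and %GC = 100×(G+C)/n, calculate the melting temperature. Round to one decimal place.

87.4°C

Length n = 26. Base counts: T=2, A=3, C=8, G=13
G+C = 21, so %GC = 21/26 × 100 = 80.769%
Salt term: 16.6 × (-0.078) = -1.295
GC term: 0.41 × 80.769 = 33.115; length term: −675/26 = −25.962
Tm = 81.5 + (-1.295) + 33.115 − 25.962 = 87.358 → 87.4°C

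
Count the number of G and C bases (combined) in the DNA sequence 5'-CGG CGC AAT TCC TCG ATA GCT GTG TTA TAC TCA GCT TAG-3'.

19

C=10, G=9, A=8, T=12
G+C = 9 + 10 = 19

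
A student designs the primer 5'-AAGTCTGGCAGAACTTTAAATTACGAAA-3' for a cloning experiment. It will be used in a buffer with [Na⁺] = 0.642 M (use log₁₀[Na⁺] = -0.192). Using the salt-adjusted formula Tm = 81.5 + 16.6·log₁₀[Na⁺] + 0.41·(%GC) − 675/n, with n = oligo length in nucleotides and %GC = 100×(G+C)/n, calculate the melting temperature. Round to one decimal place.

67.4°C

Length n = 28. T=7, C=4, G=5, A=12
G+C = 9, so %GC = 9/28 × 100 = 32.143%
Salt term: 16.6 × (-0.192) = -3.187
GC term: 0.41 × 32.143 = 13.179; length term: −675/28 = −24.107
Tm = 81.5 + (-3.187) + 13.179 − 24.107 = 67.385 → 67.4°C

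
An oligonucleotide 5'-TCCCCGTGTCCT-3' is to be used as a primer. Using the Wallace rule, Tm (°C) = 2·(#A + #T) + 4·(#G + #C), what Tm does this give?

C=6, A=0, G=2, T=4
A+T = 4, G+C = 8
Tm = 2(4) + 4(8) = 8 + 32 = 40°C

40°C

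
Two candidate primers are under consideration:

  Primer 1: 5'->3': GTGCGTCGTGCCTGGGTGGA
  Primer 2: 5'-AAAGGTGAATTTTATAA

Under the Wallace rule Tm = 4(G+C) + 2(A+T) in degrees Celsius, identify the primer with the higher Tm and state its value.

Primer 1, 68°C

Primer 1: A+T=6, G+C=14 → Tm = 2(6)+4(14) = 68°C
Primer 2: A+T=14, G+C=3 → Tm = 2(14)+4(3) = 40°C
68°C vs 40°C → primer 1 is higher.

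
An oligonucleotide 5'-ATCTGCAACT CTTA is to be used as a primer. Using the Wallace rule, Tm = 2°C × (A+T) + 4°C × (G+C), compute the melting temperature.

Counting bases: C=4, T=5, G=1, A=4
A+T = 9, G+C = 5
Tm = 4·5 + 2·9 = 20 + 18 = 38°C

38°C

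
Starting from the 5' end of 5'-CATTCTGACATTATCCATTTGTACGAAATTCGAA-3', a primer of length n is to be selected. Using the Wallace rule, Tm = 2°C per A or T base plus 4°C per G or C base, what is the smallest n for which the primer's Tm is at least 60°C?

n = 23

First 22 bases: CATTCTGACATTATCCATTTGT → Tm = 58°C (< 60°C)
First 23 bases: CATTCTGACATTATCCATTTGTA → Tm = 60°C (≥ 60°C)
Since every base adds ≥2°C, Tm only increases with n, so the threshold is first crossed at n = 23.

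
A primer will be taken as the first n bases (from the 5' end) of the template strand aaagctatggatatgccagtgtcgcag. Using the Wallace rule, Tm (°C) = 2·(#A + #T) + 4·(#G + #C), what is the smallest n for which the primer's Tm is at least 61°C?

n = 22

First 21 bases: AAAGCTATGGATATGCCAGTG → Tm = 60°C (< 61°C)
First 22 bases: AAAGCTATGGATATGCCAGTGT → Tm = 62°C (≥ 61°C)
Since every base adds ≥2°C, Tm only increases with n, so the threshold is first crossed at n = 22.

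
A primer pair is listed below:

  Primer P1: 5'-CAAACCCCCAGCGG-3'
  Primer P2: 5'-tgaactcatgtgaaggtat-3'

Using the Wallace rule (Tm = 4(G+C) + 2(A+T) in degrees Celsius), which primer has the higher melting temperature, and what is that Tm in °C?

Primer P2, 52°C

Primer P1: A+T=4, G+C=10 → Tm = 2(4)+4(10) = 48°C
Primer P2: A+T=12, G+C=7 → Tm = 2(12)+4(7) = 52°C
48°C vs 52°C → primer P2 is higher.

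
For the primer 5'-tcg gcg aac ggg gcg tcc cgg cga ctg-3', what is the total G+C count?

Scanning the sequence gives G=12, T=3, A=3, C=9.
Total G or C: 12 + 9 = 21

21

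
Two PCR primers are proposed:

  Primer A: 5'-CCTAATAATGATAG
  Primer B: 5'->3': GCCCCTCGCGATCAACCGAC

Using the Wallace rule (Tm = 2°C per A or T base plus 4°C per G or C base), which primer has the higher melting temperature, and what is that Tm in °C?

Primer B, 68°C

Primer A: A+T=10, G+C=4 → Tm = 2(10)+4(4) = 36°C
Primer B: A+T=6, G+C=14 → Tm = 2(6)+4(14) = 68°C
36°C vs 68°C → primer B is higher.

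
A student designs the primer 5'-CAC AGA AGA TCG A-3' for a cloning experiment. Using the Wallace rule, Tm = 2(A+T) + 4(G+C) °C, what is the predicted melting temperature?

38°C

C=3, T=1, G=3, A=6
So N_AT = 7 and N_GC = 6.
Tm = 4·6 + 2·7 = 24 + 14 = 38°C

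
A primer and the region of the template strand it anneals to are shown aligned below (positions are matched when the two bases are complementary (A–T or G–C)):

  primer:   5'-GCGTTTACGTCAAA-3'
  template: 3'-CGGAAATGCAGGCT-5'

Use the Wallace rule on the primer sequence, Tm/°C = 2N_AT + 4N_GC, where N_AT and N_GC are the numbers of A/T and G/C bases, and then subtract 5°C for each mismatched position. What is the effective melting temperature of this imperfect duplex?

Primer base counts: A=4, T=4, G=3, C=3 → A+T=8, G+C=6
Perfect-match Tm = 2(8) + 4(6) = 16 + 24 = 40°C
Mismatches (positions where the bases are not complementary): 3 (at positions 3, 12, 13)
Effective Tm = 40 − 3×5 = 40 − 15 = 25°C

25°C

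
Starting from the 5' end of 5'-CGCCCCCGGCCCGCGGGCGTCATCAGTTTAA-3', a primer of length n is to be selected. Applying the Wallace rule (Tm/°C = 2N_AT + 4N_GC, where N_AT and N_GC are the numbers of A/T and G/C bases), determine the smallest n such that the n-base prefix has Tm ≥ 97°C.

First 26 bases: CGCCCCCGGCCCGCGGGCGTCATCAG → Tm = 96°C (< 97°C)
First 27 bases: CGCCCCCGGCCCGCGGGCGTCATCAGT → Tm = 98°C (≥ 97°C)
Since every base adds ≥2°C, Tm only increases with n, so the threshold is first crossed at n = 27.

n = 27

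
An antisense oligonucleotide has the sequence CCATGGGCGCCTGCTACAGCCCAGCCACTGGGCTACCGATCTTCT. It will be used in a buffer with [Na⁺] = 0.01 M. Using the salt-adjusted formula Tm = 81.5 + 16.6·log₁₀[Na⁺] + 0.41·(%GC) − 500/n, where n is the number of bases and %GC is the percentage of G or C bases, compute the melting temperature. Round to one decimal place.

Length n = 45. T=9, C=18, A=7, G=11
G+C = 29, so %GC = 29/45 × 100 = 64.444%
Salt term: 16.6 × (-2) = -33.2
GC term: 0.41 × 64.444 = 26.422; length term: −500/45 = −11.111
Tm = 81.5 + (-33.2) + 26.422 − 11.111 = 63.611 → 63.6°C

63.6°C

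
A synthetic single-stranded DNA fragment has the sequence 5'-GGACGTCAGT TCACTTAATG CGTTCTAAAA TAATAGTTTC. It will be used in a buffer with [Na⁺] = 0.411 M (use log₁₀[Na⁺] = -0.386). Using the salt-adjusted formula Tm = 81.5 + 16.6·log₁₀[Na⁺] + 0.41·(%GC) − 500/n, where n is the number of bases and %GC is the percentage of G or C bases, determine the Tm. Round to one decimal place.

76.9°C

Length n = 40. G=7, C=7, A=12, T=14
G+C = 14, so %GC = 14/40 × 100 = 35%
Salt term: 16.6 × (-0.386) = -6.408
GC term: 0.41 × 35 = 14.35; length term: −500/40 = −12.5
Tm = 81.5 + (-6.408) + 14.35 − 12.5 = 76.942 → 76.9°C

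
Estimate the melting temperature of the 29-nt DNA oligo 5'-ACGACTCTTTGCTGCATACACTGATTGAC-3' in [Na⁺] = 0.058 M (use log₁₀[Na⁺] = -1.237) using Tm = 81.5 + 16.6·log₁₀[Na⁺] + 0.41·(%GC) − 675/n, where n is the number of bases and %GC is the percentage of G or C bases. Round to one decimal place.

Length n = 29. A=7, C=8, T=9, G=5
G+C = 13, so %GC = 13/29 × 100 = 44.828%
Salt term: 16.6 × (-1.237) = -20.534
GC term: 0.41 × 44.828 = 18.379; length term: −675/29 = −23.276
Tm = 81.5 + (-20.534) + 18.379 − 23.276 = 56.069 → 56.1°C

56.1°C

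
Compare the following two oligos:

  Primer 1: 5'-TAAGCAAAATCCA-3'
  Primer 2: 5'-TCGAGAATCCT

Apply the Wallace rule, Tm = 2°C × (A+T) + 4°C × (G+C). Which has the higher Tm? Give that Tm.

Primer 1, 34°C

Primer 1: A+T=9, G+C=4 → Tm = 2(9)+4(4) = 34°C
Primer 2: A+T=6, G+C=5 → Tm = 2(6)+4(5) = 32°C
34°C vs 32°C → primer 1 is higher.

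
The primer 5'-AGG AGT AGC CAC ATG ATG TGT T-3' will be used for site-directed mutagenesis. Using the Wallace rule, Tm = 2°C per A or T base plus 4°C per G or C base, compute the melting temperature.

Scanning the sequence gives A=6, C=3, T=6, G=7.
A+T = 12, G+C = 10
Tm = 4·10 + 2·12 = 40 + 24 = 64°C

64°C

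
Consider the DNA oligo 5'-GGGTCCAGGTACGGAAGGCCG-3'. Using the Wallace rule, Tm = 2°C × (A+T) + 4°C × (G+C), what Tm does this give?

Counting bases: A=4, T=2, G=10, C=5
So N_AT = 6 and N_GC = 15.
Tm = 4·15 + 2·6 = 60 + 12 = 72°C

72°C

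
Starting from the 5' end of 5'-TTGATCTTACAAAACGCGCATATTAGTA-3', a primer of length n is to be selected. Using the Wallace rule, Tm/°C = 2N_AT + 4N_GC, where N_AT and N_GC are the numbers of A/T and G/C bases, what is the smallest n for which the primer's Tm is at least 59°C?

n = 22

First 21 bases: TTGATCTTACAAAACGCGCAT → Tm = 58°C (< 59°C)
First 22 bases: TTGATCTTACAAAACGCGCATA → Tm = 60°C (≥ 59°C)
Each additional base adds 2°C (A/T) or 4°C (G/C), so Tm is non-decreasing in n; n = 22 is the first length to reach 59°C.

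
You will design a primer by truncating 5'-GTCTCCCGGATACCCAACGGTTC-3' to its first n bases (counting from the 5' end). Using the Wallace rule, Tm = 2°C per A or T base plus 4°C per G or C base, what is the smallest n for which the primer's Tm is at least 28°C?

First 7 bases: GTCTCCC → Tm = 24°C (< 28°C)
First 8 bases: GTCTCCCG → Tm = 28°C (≥ 28°C)
Since every base adds ≥2°C, Tm only increases with n, so the threshold is first crossed at n = 8.

n = 8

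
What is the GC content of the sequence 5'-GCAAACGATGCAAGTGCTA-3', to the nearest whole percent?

Base counts: A=7, C=4, T=3, G=5
G+C = 5 + 4 = 9 out of 19 bases
%GC = 9/19 × 100 = 47.37% ≈ 47%

47%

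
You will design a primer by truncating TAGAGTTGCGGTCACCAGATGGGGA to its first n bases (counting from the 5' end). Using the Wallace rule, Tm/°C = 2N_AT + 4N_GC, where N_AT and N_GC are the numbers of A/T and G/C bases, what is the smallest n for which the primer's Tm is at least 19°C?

n = 8

First 7 bases: TAGAGTT → Tm = 18°C (< 19°C)
First 8 bases: TAGAGTTG → Tm = 22°C (≥ 19°C)
Since every base adds ≥2°C, Tm only increases with n, so the threshold is first crossed at n = 8.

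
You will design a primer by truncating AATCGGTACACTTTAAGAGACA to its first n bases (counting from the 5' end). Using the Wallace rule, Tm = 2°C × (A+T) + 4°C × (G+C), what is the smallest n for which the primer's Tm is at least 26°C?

n = 9

First 8 bases: AATCGGTA → Tm = 22°C (< 26°C)
First 9 bases: AATCGGTAC → Tm = 26°C (≥ 26°C)
Since every base adds ≥2°C, Tm only increases with n, so the threshold is first crossed at n = 9.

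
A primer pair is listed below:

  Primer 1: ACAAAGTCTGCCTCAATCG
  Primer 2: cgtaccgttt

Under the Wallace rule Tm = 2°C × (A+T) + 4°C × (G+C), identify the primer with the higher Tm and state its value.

Primer 1, 56°C

Primer 1: A+T=10, G+C=9 → Tm = 2(10)+4(9) = 56°C
Primer 2: A+T=5, G+C=5 → Tm = 2(5)+4(5) = 30°C
56°C vs 30°C → primer 1 is higher.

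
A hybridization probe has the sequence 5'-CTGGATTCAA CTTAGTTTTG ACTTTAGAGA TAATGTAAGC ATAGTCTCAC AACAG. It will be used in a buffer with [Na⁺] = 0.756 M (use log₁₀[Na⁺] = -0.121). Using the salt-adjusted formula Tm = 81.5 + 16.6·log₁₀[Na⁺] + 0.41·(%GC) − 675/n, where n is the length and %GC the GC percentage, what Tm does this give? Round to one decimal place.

81.4°C

Length n = 55. Scanning the sequence gives G=10, A=18, T=18, C=9.
G+C = 19, so %GC = 19/55 × 100 = 34.545%
Salt term: 16.6 × (-0.121) = -2.009
GC term: 0.41 × 34.545 = 14.163; length term: −675/55 = −12.273
Tm = 81.5 + (-2.009) + 14.163 − 12.273 = 81.381 → 81.4°C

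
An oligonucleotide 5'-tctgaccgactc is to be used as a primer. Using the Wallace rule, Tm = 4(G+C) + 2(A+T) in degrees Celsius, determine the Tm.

38°C

C=5, A=2, T=3, G=2
So N_AT = 5 and N_GC = 7.
Tm = 2×5 + 4×7 = 38°C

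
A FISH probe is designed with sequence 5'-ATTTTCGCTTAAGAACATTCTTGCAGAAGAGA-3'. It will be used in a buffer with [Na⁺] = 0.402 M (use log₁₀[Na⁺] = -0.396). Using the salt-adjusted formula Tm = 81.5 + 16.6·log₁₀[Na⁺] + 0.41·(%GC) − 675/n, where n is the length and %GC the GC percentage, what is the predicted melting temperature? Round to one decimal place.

Length n = 32. Scanning the sequence gives C=5, G=6, T=10, A=11.
G+C = 11, so %GC = 11/32 × 100 = 34.375%
Salt term: 16.6 × (-0.396) = -6.574
GC term: 0.41 × 34.375 = 14.094; length term: −675/32 = −21.094
Tm = 81.5 + (-6.574) + 14.094 − 21.094 = 67.926 → 67.9°C

67.9°C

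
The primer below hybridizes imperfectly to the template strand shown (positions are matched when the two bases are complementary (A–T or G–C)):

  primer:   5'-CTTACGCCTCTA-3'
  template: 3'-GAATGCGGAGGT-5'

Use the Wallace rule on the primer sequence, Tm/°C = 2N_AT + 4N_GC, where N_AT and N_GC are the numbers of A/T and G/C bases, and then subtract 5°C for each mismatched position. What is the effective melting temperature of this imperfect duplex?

Primer base counts: A=2, T=4, G=1, C=5 → A+T=6, G+C=6
Perfect-match Tm = 2(6) + 4(6) = 12 + 24 = 36°C
Mismatches (positions where the bases are not complementary): 1 (at position 11)
Effective Tm = 36 − 1×5 = 36 − 5 = 31°C

31°C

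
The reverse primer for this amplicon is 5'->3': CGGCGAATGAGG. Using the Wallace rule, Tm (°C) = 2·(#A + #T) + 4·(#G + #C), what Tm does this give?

40°C

Counting bases: G=6, A=3, C=2, T=1
So N_AT = 4 and N_GC = 8.
Tm = 4·8 + 2·4 = 32 + 8 = 40°C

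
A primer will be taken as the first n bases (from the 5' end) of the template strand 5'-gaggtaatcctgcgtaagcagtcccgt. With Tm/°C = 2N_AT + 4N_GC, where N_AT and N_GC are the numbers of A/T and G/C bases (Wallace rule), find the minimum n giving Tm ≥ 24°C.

n = 9

First 8 bases: GAGGTAAT → Tm = 22°C (< 24°C)
First 9 bases: GAGGTAATC → Tm = 26°C (≥ 24°C)
Since every base adds ≥2°C, Tm only increases with n, so the threshold is first crossed at n = 9.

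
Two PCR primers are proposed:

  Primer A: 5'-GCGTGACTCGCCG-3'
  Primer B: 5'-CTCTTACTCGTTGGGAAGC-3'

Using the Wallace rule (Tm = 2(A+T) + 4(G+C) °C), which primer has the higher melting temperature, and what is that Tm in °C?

Primer B, 58°C

Primer A: A+T=3, G+C=10 → Tm = 2(3)+4(10) = 46°C
Primer B: A+T=9, G+C=10 → Tm = 2(9)+4(10) = 58°C
46°C vs 58°C → primer B is higher.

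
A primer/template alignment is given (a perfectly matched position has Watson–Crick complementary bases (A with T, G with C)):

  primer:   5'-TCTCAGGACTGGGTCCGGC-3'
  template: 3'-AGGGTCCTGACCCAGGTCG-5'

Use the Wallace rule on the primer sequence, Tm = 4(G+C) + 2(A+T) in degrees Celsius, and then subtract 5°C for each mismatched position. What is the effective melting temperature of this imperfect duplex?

Primer base counts: A=2, T=4, G=7, C=6 → A+T=6, G+C=13
Perfect-match Tm = 2(6) + 4(13) = 12 + 52 = 64°C
Mismatches (positions where the bases are not complementary): 2 (at positions 3, 17)
Effective Tm = 64 − 2×5 = 64 − 10 = 54°C

54°C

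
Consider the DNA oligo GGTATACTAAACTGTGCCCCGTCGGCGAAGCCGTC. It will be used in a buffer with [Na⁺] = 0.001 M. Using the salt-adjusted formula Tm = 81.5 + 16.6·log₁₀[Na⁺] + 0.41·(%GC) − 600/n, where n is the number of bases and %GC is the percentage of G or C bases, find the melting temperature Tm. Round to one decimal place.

Length n = 35. Base counts: T=7, A=7, G=10, C=11
G+C = 21, so %GC = 21/35 × 100 = 60%
Salt term: 16.6 × (-3) = -49.8
GC term: 0.41 × 60 = 24.6; length term: −600/35 = −17.143
Tm = 81.5 + (-49.8) + 24.6 − 17.143 = 39.157 → 39.2°C

39.2°C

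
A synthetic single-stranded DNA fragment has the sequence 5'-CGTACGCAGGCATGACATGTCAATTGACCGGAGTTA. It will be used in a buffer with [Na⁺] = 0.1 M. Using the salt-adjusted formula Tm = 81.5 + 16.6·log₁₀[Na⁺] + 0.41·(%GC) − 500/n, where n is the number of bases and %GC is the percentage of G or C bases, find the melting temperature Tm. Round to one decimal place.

71.5°C

Length n = 36. G=10, T=8, C=8, A=10
G+C = 18, so %GC = 18/36 × 100 = 50%
Salt term: 16.6 × (-1) = -16.6
GC term: 0.41 × 50 = 20.5; length term: −500/36 = −13.889
Tm = 81.5 + (-16.6) + 20.5 − 13.889 = 71.511 → 71.5°C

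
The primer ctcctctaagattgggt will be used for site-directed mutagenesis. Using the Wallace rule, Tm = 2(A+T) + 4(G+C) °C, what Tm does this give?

Base counts: A=3, C=4, T=6, G=4
A+T = 9, G+C = 8
Tm = 2×9 + 4×8 = 50°C

50°C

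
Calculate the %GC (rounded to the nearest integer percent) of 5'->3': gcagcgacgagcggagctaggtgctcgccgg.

Counting bases: G=14, C=9, A=5, T=3
G+C = 14 + 9 = 23 out of 31 bases
%GC = 23/31 × 100 = 74.19% ≈ 74%

74%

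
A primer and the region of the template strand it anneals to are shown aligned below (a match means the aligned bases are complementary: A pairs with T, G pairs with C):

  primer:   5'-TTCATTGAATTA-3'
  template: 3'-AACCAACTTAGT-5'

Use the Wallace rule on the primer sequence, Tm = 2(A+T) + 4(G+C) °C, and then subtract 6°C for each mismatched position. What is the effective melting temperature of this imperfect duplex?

10°C

Primer base counts: A=4, T=6, G=1, C=1 → A+T=10, G+C=2
Perfect-match Tm = 2(10) + 4(2) = 20 + 8 = 28°C
Mismatches (positions where the bases are not complementary): 3 (at positions 3, 4, 11)
Effective Tm = 28 − 3×6 = 28 − 18 = 10°C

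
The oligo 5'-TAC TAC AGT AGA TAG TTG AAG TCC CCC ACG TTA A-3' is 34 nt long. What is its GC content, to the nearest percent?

41%

Scanning the sequence gives G=6, A=11, T=9, C=8.
G+C = 6 + 8 = 14 out of 34 bases
%GC = 14/34 × 100 = 41.18% ≈ 41%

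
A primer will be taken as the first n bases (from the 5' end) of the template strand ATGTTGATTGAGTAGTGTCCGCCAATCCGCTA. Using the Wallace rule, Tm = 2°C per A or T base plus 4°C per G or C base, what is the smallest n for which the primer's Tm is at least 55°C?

First 19 bases: ATGTTGATTGAGTAGTGTC → Tm = 52°C (< 55°C)
First 20 bases: ATGTTGATTGAGTAGTGTCC → Tm = 56°C (≥ 55°C)
Each additional base adds 2°C (A/T) or 4°C (G/C), so Tm is non-decreasing in n; n = 20 is the first length to reach 55°C.

n = 20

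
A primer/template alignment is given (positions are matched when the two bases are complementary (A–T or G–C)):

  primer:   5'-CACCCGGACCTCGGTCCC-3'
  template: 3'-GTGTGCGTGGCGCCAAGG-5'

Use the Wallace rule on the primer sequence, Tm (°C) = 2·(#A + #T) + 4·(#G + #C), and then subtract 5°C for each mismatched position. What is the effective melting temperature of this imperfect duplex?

44°C

Primer base counts: A=2, T=2, G=4, C=10 → A+T=4, G+C=14
Perfect-match Tm = 2(4) + 4(14) = 8 + 56 = 64°C
Mismatches (positions where the bases are not complementary): 4 (at positions 4, 7, 11, 16)
Effective Tm = 64 − 4×5 = 64 − 20 = 44°C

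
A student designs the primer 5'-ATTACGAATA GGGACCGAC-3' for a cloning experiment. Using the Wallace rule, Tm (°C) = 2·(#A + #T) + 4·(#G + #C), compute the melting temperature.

56°C

Counting bases: G=5, C=4, A=7, T=3
So N_AT = 10 and N_GC = 9.
Tm = 2(10) + 4(9) = 20 + 36 = 56°C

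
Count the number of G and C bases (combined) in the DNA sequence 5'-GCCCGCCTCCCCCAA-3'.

12

Base counts: A=2, T=1, C=10, G=2
G+C = 2 + 10 = 12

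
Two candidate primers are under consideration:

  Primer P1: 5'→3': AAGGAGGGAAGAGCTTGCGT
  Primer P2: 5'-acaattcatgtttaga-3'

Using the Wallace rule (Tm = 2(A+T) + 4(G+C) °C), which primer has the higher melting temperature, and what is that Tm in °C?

Primer P1, 62°C

Primer P1: A+T=9, G+C=11 → Tm = 2(9)+4(11) = 62°C
Primer P2: A+T=12, G+C=4 → Tm = 2(12)+4(4) = 40°C
62°C vs 40°C → primer P1 is higher.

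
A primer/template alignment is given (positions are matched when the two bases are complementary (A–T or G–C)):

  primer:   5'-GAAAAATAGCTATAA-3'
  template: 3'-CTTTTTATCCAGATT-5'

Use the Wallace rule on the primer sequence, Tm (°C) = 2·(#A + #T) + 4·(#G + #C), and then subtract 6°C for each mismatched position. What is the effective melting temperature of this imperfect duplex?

Primer base counts: A=9, T=3, G=2, C=1 → A+T=12, G+C=3
Perfect-match Tm = 2(12) + 4(3) = 24 + 12 = 36°C
Mismatches (positions where the bases are not complementary): 2 (at positions 10, 12)
Effective Tm = 36 − 2×6 = 36 − 12 = 24°C

24°C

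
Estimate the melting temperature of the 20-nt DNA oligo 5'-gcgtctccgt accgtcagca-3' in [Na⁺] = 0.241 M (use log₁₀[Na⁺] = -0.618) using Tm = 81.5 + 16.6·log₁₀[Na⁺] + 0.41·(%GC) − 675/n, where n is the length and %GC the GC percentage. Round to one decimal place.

Length n = 20. A=3, C=8, T=4, G=5
G+C = 13, so %GC = 13/20 × 100 = 65%
Salt term: 16.6 × (-0.618) = -10.259
GC term: 0.41 × 65 = 26.65; length term: −675/20 = −33.75
Tm = 81.5 + (-10.259) + 26.65 − 33.75 = 64.141 → 64.1°C

64.1°C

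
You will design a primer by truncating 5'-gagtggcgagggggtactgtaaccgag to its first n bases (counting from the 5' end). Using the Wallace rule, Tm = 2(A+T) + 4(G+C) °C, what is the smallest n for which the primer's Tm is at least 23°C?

n = 7

First 6 bases: GAGTGG → Tm = 20°C (< 23°C)
First 7 bases: GAGTGGC → Tm = 24°C (≥ 23°C)
Since every base adds ≥2°C, Tm only increases with n, so the threshold is first crossed at n = 7.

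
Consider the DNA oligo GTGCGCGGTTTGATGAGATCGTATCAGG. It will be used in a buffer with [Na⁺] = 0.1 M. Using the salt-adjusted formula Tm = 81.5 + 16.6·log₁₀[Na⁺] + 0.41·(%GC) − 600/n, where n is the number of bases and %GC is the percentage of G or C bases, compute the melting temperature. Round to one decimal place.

65.4°C

Length n = 28. Scanning the sequence gives C=4, T=8, G=11, A=5.
G+C = 15, so %GC = 15/28 × 100 = 53.571%
Salt term: 16.6 × (-1) = -16.6
GC term: 0.41 × 53.571 = 21.964; length term: −600/28 = −21.429
Tm = 81.5 + (-16.6) + 21.964 − 21.429 = 65.435 → 65.4°C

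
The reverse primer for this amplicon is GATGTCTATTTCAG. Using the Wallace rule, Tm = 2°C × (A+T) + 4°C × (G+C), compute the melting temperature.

38°C

Counting bases: C=2, G=3, A=3, T=6
AT pairs contribute 9, GC pairs contribute 5.
Tm = 2×9 + 4×5 = 38°C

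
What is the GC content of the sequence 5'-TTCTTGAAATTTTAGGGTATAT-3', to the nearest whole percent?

Base counts: C=1, A=6, G=4, T=11
G+C = 4 + 1 = 5 out of 22 bases
%GC = 5/22 × 100 = 22.73% ≈ 23%

23%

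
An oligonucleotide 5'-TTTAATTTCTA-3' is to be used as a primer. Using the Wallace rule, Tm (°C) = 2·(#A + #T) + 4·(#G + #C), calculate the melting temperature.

24°C

Counting bases: C=1, T=7, G=0, A=3
A+T = 10, G+C = 1
Tm = 2(10) + 4(1) = 20 + 4 = 24°C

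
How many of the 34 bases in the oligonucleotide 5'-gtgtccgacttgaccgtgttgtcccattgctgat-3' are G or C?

18

Counting bases: A=4, C=9, G=9, T=12
Total G or C: 9 + 9 = 18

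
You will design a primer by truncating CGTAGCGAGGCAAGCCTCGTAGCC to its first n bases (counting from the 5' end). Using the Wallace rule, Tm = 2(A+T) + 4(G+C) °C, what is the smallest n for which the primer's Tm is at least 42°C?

n = 13

First 12 bases: CGTAGCGAGGCA → Tm = 40°C (< 42°C)
First 13 bases: CGTAGCGAGGCAA → Tm = 42°C (≥ 42°C)
Each additional base adds 2°C (A/T) or 4°C (G/C), so Tm is non-decreasing in n; n = 13 is the first length to reach 42°C.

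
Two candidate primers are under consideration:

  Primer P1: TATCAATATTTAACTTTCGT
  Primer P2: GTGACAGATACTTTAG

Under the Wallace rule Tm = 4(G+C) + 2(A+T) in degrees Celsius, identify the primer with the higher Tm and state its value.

Primer P1, 48°C

Primer P1: A+T=16, G+C=4 → Tm = 2(16)+4(4) = 48°C
Primer P2: A+T=10, G+C=6 → Tm = 2(10)+4(6) = 44°C
48°C vs 44°C → primer P1 is higher.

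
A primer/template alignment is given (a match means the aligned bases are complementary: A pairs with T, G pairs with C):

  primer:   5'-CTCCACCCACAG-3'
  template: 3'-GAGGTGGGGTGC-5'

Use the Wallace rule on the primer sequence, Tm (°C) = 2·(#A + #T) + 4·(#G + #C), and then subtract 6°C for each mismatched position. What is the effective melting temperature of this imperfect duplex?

Primer base counts: A=3, T=1, G=1, C=7 → A+T=4, G+C=8
Perfect-match Tm = 2(4) + 4(8) = 8 + 32 = 40°C
Mismatches (positions where the bases are not complementary): 3 (at positions 9, 10, 11)
Effective Tm = 40 − 3×6 = 40 − 18 = 22°C

22°C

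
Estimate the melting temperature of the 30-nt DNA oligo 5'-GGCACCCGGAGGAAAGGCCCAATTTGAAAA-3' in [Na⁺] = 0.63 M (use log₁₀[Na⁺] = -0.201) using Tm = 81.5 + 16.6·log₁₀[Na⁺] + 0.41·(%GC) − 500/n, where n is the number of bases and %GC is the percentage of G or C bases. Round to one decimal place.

Length n = 30. Base counts: G=9, T=3, C=7, A=11
G+C = 16, so %GC = 16/30 × 100 = 53.333%
Salt term: 16.6 × (-0.201) = -3.337
GC term: 0.41 × 53.333 = 21.867; length term: −500/30 = −16.667
Tm = 81.5 + (-3.337) + 21.867 − 16.667 = 83.363 → 83.4°C

83.4°C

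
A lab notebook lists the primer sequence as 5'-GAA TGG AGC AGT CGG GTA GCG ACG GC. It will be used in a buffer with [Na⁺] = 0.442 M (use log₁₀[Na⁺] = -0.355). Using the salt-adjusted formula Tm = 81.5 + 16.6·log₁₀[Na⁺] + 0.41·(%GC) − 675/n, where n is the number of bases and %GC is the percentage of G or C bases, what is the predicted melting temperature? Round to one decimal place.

Length n = 26. Counting bases: G=12, A=6, T=3, C=5
G+C = 17, so %GC = 17/26 × 100 = 65.385%
Salt term: 16.6 × (-0.355) = -5.893
GC term: 0.41 × 65.385 = 26.808; length term: −675/26 = −25.962
Tm = 81.5 + (-5.893) + 26.808 − 25.962 = 76.453 → 76.5°C

76.5°C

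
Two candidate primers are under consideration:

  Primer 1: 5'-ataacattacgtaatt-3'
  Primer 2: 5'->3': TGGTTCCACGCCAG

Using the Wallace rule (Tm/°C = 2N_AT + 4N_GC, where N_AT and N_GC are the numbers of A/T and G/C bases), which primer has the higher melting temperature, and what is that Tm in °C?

Primer 2, 46°C

Primer 1: A+T=13, G+C=3 → Tm = 2(13)+4(3) = 38°C
Primer 2: A+T=5, G+C=9 → Tm = 2(5)+4(9) = 46°C
38°C vs 46°C → primer 2 is higher.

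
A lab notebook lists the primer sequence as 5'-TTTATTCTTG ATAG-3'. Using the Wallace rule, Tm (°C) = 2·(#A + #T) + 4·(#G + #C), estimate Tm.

Counting bases: A=3, G=2, T=8, C=1
AT pairs contribute 11, GC pairs contribute 3.
Tm = 2×11 + 4×3 = 34°C

34°C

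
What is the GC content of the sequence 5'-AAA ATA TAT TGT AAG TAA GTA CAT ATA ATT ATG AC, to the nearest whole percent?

Counting bases: T=12, G=4, A=17, C=2
G+C = 4 + 2 = 6 out of 35 bases
%GC = 6/35 × 100 = 17.14% ≈ 17%

17%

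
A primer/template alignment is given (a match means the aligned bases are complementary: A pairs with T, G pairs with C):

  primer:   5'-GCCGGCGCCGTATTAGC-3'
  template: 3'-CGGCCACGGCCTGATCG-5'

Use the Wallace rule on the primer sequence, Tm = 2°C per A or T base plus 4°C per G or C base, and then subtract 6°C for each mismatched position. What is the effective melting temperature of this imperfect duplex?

40°C

Primer base counts: A=2, T=3, G=6, C=6 → A+T=5, G+C=12
Perfect-match Tm = 2(5) + 4(12) = 10 + 48 = 58°C
Mismatches (positions where the bases are not complementary): 3 (at positions 6, 11, 13)
Effective Tm = 58 − 3×6 = 58 − 18 = 40°C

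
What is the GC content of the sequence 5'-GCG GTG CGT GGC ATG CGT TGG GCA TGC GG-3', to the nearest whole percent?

72%

Scanning the sequence gives T=6, C=6, A=2, G=15.
G+C = 15 + 6 = 21 out of 29 bases
%GC = 21/29 × 100 = 72.41% ≈ 72%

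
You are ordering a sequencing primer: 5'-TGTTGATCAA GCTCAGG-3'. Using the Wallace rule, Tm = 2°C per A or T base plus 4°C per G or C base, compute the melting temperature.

50°C

Scanning the sequence gives C=3, T=5, G=5, A=4.
A+T = 9, G+C = 8
Tm = 2(9) + 4(8) = 18 + 32 = 50°C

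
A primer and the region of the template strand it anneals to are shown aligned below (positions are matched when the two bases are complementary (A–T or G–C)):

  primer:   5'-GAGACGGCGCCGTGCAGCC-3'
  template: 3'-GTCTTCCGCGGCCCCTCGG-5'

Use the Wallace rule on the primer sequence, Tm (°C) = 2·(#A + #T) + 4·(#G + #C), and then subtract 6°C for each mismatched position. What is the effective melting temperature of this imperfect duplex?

Primer base counts: A=3, T=1, G=8, C=7 → A+T=4, G+C=15
Perfect-match Tm = 2(4) + 4(15) = 8 + 60 = 68°C
Mismatches (positions where the bases are not complementary): 4 (at positions 1, 5, 13, 15)
Effective Tm = 68 − 4×6 = 68 − 24 = 44°C

44°C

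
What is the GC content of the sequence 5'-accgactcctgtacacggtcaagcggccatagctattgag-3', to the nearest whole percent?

G=10, T=8, C=12, A=10
G+C = 10 + 12 = 22 out of 40 bases
%GC = 22/40 × 100 = 55% ≈ 55%

55%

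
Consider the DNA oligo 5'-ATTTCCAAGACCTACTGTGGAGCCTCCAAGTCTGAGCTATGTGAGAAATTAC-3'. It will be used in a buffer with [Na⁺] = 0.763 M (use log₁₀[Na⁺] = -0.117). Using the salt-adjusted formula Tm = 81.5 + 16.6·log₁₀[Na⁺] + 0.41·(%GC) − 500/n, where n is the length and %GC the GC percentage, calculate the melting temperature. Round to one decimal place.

88.1°C

Length n = 52. C=12, G=11, T=14, A=15
G+C = 23, so %GC = 23/52 × 100 = 44.231%
Salt term: 16.6 × (-0.117) = -1.942
GC term: 0.41 × 44.231 = 18.135; length term: −500/52 = −9.615
Tm = 81.5 + (-1.942) + 18.135 − 9.615 = 88.078 → 88.1°C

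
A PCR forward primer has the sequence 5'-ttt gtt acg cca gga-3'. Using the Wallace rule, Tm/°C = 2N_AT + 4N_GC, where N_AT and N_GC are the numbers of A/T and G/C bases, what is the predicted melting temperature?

44°C

Counting bases: C=3, A=3, G=4, T=5
A+T = 8, G+C = 7
Tm = 2(8) + 4(7) = 16 + 28 = 44°C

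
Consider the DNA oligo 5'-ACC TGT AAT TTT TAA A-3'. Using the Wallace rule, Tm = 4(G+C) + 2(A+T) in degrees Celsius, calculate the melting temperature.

Base counts: T=7, G=1, C=2, A=6
A+T = 13, G+C = 3
Tm = 2(13) + 4(3) = 26 + 12 = 38°C

38°C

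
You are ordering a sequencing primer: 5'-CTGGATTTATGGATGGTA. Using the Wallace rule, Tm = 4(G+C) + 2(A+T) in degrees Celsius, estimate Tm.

50°C

C=1, T=7, A=4, G=6
A+T = 11, G+C = 7
Tm = 2(11) + 4(7) = 22 + 28 = 50°C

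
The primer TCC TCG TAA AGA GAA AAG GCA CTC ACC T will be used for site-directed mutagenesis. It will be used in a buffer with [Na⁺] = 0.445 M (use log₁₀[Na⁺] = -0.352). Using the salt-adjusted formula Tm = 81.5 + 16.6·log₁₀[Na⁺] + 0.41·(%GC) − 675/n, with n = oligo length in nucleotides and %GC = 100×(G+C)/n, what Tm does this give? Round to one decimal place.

Length n = 28. Base counts: C=8, G=5, T=5, A=10
G+C = 13, so %GC = 13/28 × 100 = 46.429%
Salt term: 16.6 × (-0.352) = -5.843
GC term: 0.41 × 46.429 = 19.036; length term: −675/28 = −24.107
Tm = 81.5 + (-5.843) + 19.036 − 24.107 = 70.586 → 70.6°C

70.6°C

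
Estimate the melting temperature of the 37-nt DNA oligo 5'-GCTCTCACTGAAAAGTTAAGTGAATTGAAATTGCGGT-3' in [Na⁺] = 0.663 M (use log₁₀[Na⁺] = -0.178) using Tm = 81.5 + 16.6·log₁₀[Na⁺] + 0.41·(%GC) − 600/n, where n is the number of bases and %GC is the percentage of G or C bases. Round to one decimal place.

Length n = 37. Counting bases: A=12, T=11, C=5, G=9
G+C = 14, so %GC = 14/37 × 100 = 37.838%
Salt term: 16.6 × (-0.178) = -2.955
GC term: 0.41 × 37.838 = 15.514; length term: −600/37 = −16.216
Tm = 81.5 + (-2.955) + 15.514 − 16.216 = 77.843 → 77.8°C

77.8°C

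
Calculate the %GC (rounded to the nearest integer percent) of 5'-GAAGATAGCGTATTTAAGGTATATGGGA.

36%

Base counts: C=1, T=8, A=10, G=9
G+C = 9 + 1 = 10 out of 28 bases
%GC = 10/28 × 100 = 35.71% ≈ 36%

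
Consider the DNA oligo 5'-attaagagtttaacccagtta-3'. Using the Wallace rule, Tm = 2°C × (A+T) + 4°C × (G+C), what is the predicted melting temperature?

54°C

Scanning the sequence gives T=7, G=3, C=3, A=8.
AT pairs contribute 15, GC pairs contribute 6.
Tm = 4·6 + 2·15 = 24 + 30 = 54°C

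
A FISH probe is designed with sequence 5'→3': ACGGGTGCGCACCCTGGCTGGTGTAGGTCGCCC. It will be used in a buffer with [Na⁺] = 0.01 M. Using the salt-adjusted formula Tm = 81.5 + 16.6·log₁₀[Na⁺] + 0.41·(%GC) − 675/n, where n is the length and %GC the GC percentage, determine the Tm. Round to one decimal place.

57.7°C

Length n = 33. Base counts: G=13, C=11, T=6, A=3
G+C = 24, so %GC = 24/33 × 100 = 72.727%
Salt term: 16.6 × (-2) = -33.2
GC term: 0.41 × 72.727 = 29.818; length term: −675/33 = −20.455
Tm = 81.5 + (-33.2) + 29.818 − 20.455 = 57.663 → 57.7°C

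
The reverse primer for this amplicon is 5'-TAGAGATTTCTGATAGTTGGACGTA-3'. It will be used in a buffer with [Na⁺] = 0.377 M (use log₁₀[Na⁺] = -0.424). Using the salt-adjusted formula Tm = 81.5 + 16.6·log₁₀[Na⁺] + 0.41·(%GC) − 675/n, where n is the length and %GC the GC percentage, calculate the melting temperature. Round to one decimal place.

Length n = 25. Counting bases: G=7, T=9, A=7, C=2
G+C = 9, so %GC = 9/25 × 100 = 36%
Salt term: 16.6 × (-0.424) = -7.038
GC term: 0.41 × 36 = 14.76; length term: −675/25 = −27
Tm = 81.5 + (-7.038) + 14.76 − 27 = 62.222 → 62.2°C

62.2°C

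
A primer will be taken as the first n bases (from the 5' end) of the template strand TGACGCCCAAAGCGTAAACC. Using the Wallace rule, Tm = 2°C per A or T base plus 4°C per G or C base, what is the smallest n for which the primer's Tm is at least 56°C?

First 18 bases: TGACGCCCAAAGCGTAAA → Tm = 54°C (< 56°C)
First 19 bases: TGACGCCCAAAGCGTAAAC → Tm = 58°C (≥ 56°C)
Each additional base adds 2°C (A/T) or 4°C (G/C), so Tm is non-decreasing in n; n = 19 is the first length to reach 56°C.

n = 19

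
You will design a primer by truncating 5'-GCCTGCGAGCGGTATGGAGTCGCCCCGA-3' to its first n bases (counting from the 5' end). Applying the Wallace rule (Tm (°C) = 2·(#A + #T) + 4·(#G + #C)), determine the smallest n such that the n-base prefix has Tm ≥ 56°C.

n = 17

First 16 bases: GCCTGCGAGCGGTATG → Tm = 54°C (< 56°C)
First 17 bases: GCCTGCGAGCGGTATGG → Tm = 58°C (≥ 56°C)
Since every base adds ≥2°C, Tm only increases with n, so the threshold is first crossed at n = 17.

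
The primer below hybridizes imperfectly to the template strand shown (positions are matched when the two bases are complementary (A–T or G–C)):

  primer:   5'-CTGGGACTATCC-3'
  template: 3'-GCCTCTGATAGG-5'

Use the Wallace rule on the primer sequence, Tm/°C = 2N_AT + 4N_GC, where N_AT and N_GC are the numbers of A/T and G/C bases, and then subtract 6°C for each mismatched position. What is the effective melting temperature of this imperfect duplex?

Primer base counts: A=2, T=3, G=3, C=4 → A+T=5, G+C=7
Perfect-match Tm = 2(5) + 4(7) = 10 + 28 = 38°C
Mismatches (positions where the bases are not complementary): 2 (at positions 2, 4)
Effective Tm = 38 − 2×6 = 38 − 12 = 26°C

26°C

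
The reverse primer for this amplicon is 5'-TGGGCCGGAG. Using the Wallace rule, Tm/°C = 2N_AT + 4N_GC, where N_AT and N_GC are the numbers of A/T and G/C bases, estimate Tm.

36°C

G=6, C=2, T=1, A=1
So N_AT = 2 and N_GC = 8.
Tm = 4·8 + 2·2 = 32 + 4 = 36°C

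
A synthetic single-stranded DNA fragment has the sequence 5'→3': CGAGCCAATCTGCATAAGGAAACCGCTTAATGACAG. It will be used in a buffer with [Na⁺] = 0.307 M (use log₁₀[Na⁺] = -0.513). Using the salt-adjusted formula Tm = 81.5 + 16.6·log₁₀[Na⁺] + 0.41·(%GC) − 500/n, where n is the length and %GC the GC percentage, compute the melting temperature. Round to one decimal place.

78.5°C

Length n = 36. Scanning the sequence gives T=6, A=13, G=8, C=9.
G+C = 17, so %GC = 17/36 × 100 = 47.222%
Salt term: 16.6 × (-0.513) = -8.516
GC term: 0.41 × 47.222 = 19.361; length term: −500/36 = −13.889
Tm = 81.5 + (-8.516) + 19.361 − 13.889 = 78.456 → 78.5°C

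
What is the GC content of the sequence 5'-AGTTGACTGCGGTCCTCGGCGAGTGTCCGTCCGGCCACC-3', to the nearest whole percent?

Base counts: C=14, T=8, A=4, G=13
G+C = 13 + 14 = 27 out of 39 bases
%GC = 27/39 × 100 = 69.23% ≈ 69%

69%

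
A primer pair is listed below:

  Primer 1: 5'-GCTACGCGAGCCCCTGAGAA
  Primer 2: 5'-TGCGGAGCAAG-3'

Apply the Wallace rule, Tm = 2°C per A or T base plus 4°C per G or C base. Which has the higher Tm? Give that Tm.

Primer 1: A+T=7, G+C=13 → Tm = 2(7)+4(13) = 66°C
Primer 2: A+T=4, G+C=7 → Tm = 2(4)+4(7) = 36°C
66°C vs 36°C → primer 1 is higher.

Primer 1, 66°C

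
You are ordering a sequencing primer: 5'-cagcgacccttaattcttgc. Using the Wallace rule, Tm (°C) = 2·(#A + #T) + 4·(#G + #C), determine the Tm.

60°C

Base counts: A=4, T=6, C=7, G=3
A+T = 10, G+C = 10
Tm = 2×10 + 4×10 = 60°C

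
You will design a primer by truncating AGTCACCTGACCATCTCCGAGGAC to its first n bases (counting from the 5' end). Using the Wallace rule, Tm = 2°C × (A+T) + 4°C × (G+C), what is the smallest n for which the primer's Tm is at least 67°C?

First 21 bases: AGTCACCTGACCATCTCCGAG → Tm = 66°C (< 67°C)
First 22 bases: AGTCACCTGACCATCTCCGAGG → Tm = 70°C (≥ 67°C)
Since every base adds ≥2°C, Tm only increases with n, so the threshold is first crossed at n = 22.

n = 22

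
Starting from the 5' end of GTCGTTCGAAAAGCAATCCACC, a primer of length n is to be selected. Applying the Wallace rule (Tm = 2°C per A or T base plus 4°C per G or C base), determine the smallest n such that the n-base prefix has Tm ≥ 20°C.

n = 7

First 6 bases: GTCGTT → Tm = 18°C (< 20°C)
First 7 bases: GTCGTTC → Tm = 22°C (≥ 20°C)
Since every base adds ≥2°C, Tm only increases with n, so the threshold is first crossed at n = 7.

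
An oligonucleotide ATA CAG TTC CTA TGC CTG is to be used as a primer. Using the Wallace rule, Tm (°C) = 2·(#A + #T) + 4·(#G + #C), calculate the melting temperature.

52°C

Base counts: T=6, G=3, C=5, A=4
AT pairs contribute 10, GC pairs contribute 8.
Tm = 4·8 + 2·10 = 32 + 20 = 52°C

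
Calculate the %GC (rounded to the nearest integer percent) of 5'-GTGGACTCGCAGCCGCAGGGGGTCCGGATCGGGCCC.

78%

Counting bases: T=4, G=16, C=12, A=4
G+C = 16 + 12 = 28 out of 36 bases
%GC = 28/36 × 100 = 77.78% ≈ 78%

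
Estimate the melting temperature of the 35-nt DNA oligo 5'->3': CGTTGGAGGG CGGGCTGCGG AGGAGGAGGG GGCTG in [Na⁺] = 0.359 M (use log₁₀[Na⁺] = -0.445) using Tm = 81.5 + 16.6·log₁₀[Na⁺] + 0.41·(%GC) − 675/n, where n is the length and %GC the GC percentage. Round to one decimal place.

86.5°C

Length n = 35. Base counts: C=5, T=4, A=4, G=22
G+C = 27, so %GC = 27/35 × 100 = 77.143%
Salt term: 16.6 × (-0.445) = -7.387
GC term: 0.41 × 77.143 = 31.629; length term: −675/35 = −19.286
Tm = 81.5 + (-7.387) + 31.629 − 19.286 = 86.456 → 86.5°C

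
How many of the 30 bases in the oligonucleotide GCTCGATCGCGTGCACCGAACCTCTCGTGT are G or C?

19

G=8, C=11, T=7, A=4
G+C = 8 + 11 = 19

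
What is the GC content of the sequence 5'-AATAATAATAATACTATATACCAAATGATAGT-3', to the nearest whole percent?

Scanning the sequence gives G=2, T=10, A=17, C=3.
G+C = 2 + 3 = 5 out of 32 bases
%GC = 5/32 × 100 = 15.62% ≈ 16%

16%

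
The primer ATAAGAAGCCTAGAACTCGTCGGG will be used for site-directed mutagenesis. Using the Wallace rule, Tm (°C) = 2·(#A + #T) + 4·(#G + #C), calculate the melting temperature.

72°C

T=4, A=8, G=7, C=5
AT pairs contribute 12, GC pairs contribute 12.
Tm = 4·12 + 2·12 = 48 + 24 = 72°C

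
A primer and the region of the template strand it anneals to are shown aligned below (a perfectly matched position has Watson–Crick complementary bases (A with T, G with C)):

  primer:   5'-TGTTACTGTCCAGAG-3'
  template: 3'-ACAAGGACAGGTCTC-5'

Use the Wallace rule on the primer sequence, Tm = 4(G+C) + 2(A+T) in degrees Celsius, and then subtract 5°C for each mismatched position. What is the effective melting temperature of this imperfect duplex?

39°C

Primer base counts: A=3, T=5, G=4, C=3 → A+T=8, G+C=7
Perfect-match Tm = 2(8) + 4(7) = 16 + 28 = 44°C
Mismatches (positions where the bases are not complementary): 1 (at position 5)
Effective Tm = 44 − 1×5 = 44 − 5 = 39°C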